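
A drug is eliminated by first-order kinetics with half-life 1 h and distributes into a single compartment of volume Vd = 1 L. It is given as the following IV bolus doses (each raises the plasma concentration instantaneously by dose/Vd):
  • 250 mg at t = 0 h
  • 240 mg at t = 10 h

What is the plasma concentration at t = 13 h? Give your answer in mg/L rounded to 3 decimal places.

k = ln 2 / 1 = 0.69315 per h
Dose 1 (250 mg at t=0 h): 250·exp(−0.69315·13) = 0.031 mg/L
Dose 2 (240 mg at t=10 h): 240·exp(−0.69315·3) = 30.000 mg/L
C(13) = 0.031 + 30.000 = 30.031 mg/L

30.031 mg/L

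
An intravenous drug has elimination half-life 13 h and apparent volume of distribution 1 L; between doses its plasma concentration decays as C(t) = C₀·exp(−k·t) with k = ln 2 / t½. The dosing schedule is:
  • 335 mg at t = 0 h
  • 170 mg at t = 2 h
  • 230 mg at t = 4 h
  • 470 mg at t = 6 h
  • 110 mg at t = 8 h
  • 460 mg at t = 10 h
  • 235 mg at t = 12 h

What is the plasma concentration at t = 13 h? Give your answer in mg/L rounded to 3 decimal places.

k = ln 2 / 13 = 0.05332 per h
Dose 1 (335 mg at t=0 h): 335·exp(−0.05332·13) = 167.500 mg/L
Dose 2 (170 mg at t=2 h): 170·exp(−0.05332·11) = 94.565 mg/L
Dose 3 (230 mg at t=4 h): 230·exp(−0.05332·9) = 142.339 mg/L
Dose 4 (470 mg at t=6 h): 470·exp(−0.05332·7) = 323.597 mg/L
Dose 5 (110 mg at t=8 h): 110·exp(−0.05332·5) = 84.258 mg/L
Dose 6 (460 mg at t=10 h): 460·exp(−0.05332·3) = 392.003 mg/L
Dose 7 (235 mg at t=12 h): 235·exp(−0.05332·1) = 222.798 mg/L
C(13) = 167.500 + 94.565 + 142.339 + 323.597 + 84.258 + 392.003 + 222.798 = 1427.060 mg/L

1427.060 mg/L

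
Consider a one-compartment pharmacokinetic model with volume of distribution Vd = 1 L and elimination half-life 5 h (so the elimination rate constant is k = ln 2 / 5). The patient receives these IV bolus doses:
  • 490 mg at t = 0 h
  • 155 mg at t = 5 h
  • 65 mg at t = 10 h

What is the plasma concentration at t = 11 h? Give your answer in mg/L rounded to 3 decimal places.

230.696 mg/L

k = ln 2 / 5 = 0.13863 per h
Dose 1 (490 mg at t=0 h): 490·exp(−0.13863·11) = 106.642 mg/L
Dose 2 (155 mg at t=5 h): 155·exp(−0.13863·6) = 67.468 mg/L
Dose 3 (65 mg at t=10 h): 65·exp(−0.13863·1) = 56.586 mg/L
C(11) = 106.642 + 67.468 + 56.586 = 230.696 mg/L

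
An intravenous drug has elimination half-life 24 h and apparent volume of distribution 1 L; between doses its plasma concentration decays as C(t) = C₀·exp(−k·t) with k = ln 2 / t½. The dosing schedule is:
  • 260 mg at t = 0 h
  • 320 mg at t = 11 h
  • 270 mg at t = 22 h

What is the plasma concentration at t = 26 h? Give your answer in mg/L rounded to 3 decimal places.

k = ln 2 / 24 = 0.02888 per h
Dose 1 (260 mg at t=0 h): 260·exp(−0.02888·26) = 122.704 mg/L
Dose 2 (320 mg at t=11 h): 320·exp(−0.02888·15) = 207.494 mg/L
Dose 3 (270 mg at t=22 h): 270·exp(−0.02888·4) = 240.543 mg/L
C(26) = 122.704 + 207.494 + 240.543 = 570.741 mg/L

570.741 mg/L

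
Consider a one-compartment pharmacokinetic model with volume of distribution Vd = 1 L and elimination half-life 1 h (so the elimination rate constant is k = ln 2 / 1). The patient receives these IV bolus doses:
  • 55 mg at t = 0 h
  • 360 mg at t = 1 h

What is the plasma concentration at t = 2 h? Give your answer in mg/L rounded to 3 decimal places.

k = ln 2 / 1 = 0.69315 per h
Dose 1 (55 mg at t=0 h): 55·exp(−0.69315·2) = 13.750 mg/L
Dose 2 (360 mg at t=1 h): 360·exp(−0.69315·1) = 180.000 mg/L
C(2) = 13.750 + 180.000 = 193.750 mg/L

193.750 mg/L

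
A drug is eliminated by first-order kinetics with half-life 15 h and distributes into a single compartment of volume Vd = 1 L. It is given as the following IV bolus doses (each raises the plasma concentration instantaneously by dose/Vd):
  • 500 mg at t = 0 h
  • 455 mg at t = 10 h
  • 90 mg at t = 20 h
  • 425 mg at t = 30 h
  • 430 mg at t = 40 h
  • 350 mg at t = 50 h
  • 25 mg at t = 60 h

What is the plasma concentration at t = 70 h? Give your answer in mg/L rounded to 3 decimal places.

386.133 mg/L

k = ln 2 / 15 = 0.04621 per h
Dose 1 (500 mg at t=0 h): 500·exp(−0.04621·70) = 19.686 mg/L
Dose 2 (455 mg at t=10 h): 455·exp(−0.04621·60) = 28.438 mg/L
Dose 3 (90 mg at t=20 h): 90·exp(−0.04621·50) = 8.929 mg/L
Dose 4 (425 mg at t=30 h): 425·exp(−0.04621·40) = 66.933 mg/L
Dose 5 (430 mg at t=40 h): 430·exp(−0.04621·30) = 107.500 mg/L
Dose 6 (350 mg at t=50 h): 350·exp(−0.04621·20) = 138.898 mg/L
Dose 7 (25 mg at t=60 h): 25·exp(−0.04621·10) = 15.749 mg/L
C(70) = 19.686 + 28.438 + 8.929 + 66.933 + 107.500 + 138.898 + 15.749 = 386.133 mg/L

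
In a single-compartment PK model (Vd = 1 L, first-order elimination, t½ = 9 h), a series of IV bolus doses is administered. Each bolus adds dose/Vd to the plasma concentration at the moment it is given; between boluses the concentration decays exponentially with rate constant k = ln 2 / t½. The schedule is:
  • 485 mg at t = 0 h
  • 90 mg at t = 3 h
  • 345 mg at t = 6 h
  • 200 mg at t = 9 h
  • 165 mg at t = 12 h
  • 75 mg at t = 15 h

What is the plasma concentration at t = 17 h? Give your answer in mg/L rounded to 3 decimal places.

k = ln 2 / 9 = 0.07702 per h
Dose 1 (485 mg at t=0 h): 485·exp(−0.07702·17) = 130.957 mg/L
Dose 2 (90 mg at t=3 h): 90·exp(−0.07702·14) = 30.618 mg/L
Dose 3 (345 mg at t=6 h): 345·exp(−0.07702·11) = 147.875 mg/L
Dose 4 (200 mg at t=9 h): 200·exp(−0.07702·8) = 108.006 mg/L
Dose 5 (165 mg at t=12 h): 165·exp(−0.07702·5) = 112.265 mg/L
Dose 6 (75 mg at t=15 h): 75·exp(−0.07702·2) = 64.293 mg/L
C(17) = 130.957 + 30.618 + 147.875 + 108.006 + 112.265 + 64.293 = 594.014 mg/L

594.014 mg/L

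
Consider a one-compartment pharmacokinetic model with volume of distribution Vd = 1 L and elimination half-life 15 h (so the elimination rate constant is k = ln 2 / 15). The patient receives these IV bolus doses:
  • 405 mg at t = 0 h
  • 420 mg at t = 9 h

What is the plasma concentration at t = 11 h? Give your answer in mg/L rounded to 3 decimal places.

626.536 mg/L

k = ln 2 / 15 = 0.04621 per h
Dose 1 (405 mg at t=0 h): 405·exp(−0.04621·11) = 243.613 mg/L
Dose 2 (420 mg at t=9 h): 420·exp(−0.04621·2) = 382.923 mg/L
C(11) = 243.613 + 382.923 = 626.536 mg/L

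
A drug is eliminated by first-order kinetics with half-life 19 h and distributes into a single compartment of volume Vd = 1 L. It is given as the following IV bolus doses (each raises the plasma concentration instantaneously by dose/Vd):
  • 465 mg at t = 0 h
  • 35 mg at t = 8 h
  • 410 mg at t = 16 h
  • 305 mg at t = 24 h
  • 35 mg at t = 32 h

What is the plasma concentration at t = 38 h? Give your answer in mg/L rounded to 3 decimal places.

k = ln 2 / 19 = 0.03648 per h
Dose 1 (465 mg at t=0 h): 465·exp(−0.03648·38) = 116.250 mg/L
Dose 2 (35 mg at t=8 h): 35·exp(−0.03648·30) = 11.715 mg/L
Dose 3 (410 mg at t=16 h): 410·exp(−0.03648·22) = 183.748 mg/L
Dose 4 (305 mg at t=24 h): 305·exp(−0.03648·14) = 183.016 mg/L
Dose 5 (35 mg at t=32 h): 35·exp(−0.03648·6) = 28.119 mg/L
C(38) = 116.250 + 11.715 + 183.748 + 183.016 + 28.119 = 522.849 mg/L

522.849 mg/L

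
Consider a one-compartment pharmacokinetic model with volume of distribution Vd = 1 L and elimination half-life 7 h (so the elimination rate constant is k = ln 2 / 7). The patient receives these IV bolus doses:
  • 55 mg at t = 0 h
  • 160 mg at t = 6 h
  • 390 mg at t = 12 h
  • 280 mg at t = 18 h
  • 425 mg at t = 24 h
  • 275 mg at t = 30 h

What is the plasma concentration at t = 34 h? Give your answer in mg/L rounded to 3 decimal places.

456.423 mg/L

k = ln 2 / 7 = 0.09902 per h
Dose 1 (55 mg at t=0 h): 55·exp(−0.09902·34) = 1.898 mg/L
Dose 2 (160 mg at t=6 h): 160·exp(−0.09902·28) = 10.000 mg/L
Dose 3 (390 mg at t=12 h): 390·exp(−0.09902·22) = 44.154 mg/L
Dose 4 (280 mg at t=18 h): 280·exp(−0.09902·16) = 57.423 mg/L
Dose 5 (425 mg at t=24 h): 425·exp(−0.09902·10) = 157.887 mg/L
Dose 6 (275 mg at t=30 h): 275·exp(−0.09902·4) = 185.061 mg/L
C(34) = 1.898 + 10.000 + 44.154 + 57.423 + 157.887 + 185.061 = 456.423 mg/L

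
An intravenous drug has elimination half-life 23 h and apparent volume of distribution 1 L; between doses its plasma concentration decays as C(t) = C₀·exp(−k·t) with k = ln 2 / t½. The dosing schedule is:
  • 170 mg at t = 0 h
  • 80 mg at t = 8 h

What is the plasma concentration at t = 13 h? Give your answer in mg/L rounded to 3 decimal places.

k = ln 2 / 23 = 0.03014 per h
Dose 1 (170 mg at t=0 h): 170·exp(−0.03014·13) = 114.895 mg/L
Dose 2 (80 mg at t=8 h): 80·exp(−0.03014·5) = 68.810 mg/L
C(13) = 114.895 + 68.810 = 183.705 mg/L

183.705 mg/L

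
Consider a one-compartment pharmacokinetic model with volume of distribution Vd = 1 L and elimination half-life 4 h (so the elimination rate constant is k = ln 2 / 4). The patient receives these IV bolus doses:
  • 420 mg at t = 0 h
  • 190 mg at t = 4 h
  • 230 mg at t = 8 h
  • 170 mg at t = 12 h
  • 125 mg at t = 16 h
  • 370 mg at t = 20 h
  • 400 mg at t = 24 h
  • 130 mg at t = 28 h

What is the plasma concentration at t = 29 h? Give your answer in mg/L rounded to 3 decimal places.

388.652 mg/L

k = ln 2 / 4 = 0.17329 per h
Dose 1 (420 mg at t=0 h): 420·exp(−0.17329·29) = 2.759 mg/L
Dose 2 (190 mg at t=4 h): 190·exp(−0.17329·25) = 2.496 mg/L
Dose 3 (230 mg at t=8 h): 230·exp(−0.17329·21) = 6.044 mg/L
Dose 4 (170 mg at t=12 h): 170·exp(−0.17329·17) = 8.935 mg/L
Dose 5 (125 mg at t=16 h): 125·exp(−0.17329·13) = 13.139 mg/L
Dose 6 (370 mg at t=20 h): 370·exp(−0.17329·9) = 77.783 mg/L
Dose 7 (400 mg at t=24 h): 400·exp(−0.17329·5) = 168.179 mg/L
Dose 8 (130 mg at t=28 h): 130·exp(−0.17329·1) = 109.317 mg/L
C(29) = 2.759 + 2.496 + 6.044 + 8.935 + 13.139 + 77.783 + 168.179 + 109.317 = 388.652 mg/L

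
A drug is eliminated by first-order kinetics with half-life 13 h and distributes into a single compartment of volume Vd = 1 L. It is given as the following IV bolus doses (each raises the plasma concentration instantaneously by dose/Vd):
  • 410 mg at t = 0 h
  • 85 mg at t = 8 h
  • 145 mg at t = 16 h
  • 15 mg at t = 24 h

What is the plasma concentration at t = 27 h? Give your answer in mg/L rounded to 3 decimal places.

221.483 mg/L

k = ln 2 / 13 = 0.05332 per h
Dose 1 (410 mg at t=0 h): 410·exp(−0.05332·27) = 97.178 mg/L
Dose 2 (85 mg at t=8 h): 85·exp(−0.05332·19) = 30.864 mg/L
Dose 3 (145 mg at t=16 h): 145·exp(−0.05332·11) = 80.659 mg/L
Dose 4 (15 mg at t=24 h): 15·exp(−0.05332·3) = 12.783 mg/L
C(27) = 97.178 + 30.864 + 80.659 + 12.783 = 221.483 mg/L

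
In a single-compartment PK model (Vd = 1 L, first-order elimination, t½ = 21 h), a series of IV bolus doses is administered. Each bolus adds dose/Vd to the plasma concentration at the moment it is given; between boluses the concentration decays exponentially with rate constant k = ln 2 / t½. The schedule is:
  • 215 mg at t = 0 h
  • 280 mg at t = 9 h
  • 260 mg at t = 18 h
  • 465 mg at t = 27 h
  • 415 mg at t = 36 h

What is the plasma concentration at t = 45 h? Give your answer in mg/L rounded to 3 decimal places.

805.702 mg/L

k = ln 2 / 21 = 0.03301 per h
Dose 1 (215 mg at t=0 h): 215·exp(−0.03301·45) = 48.683 mg/L
Dose 2 (280 mg at t=9 h): 280·exp(−0.03301·36) = 85.331 mg/L
Dose 3 (260 mg at t=18 h): 260·exp(−0.03301·27) = 106.644 mg/L
Dose 4 (465 mg at t=27 h): 465·exp(−0.03301·18) = 256.701 mg/L
Dose 5 (415 mg at t=36 h): 415·exp(−0.03301·9) = 308.344 mg/L
C(45) = 48.683 + 85.331 + 106.644 + 256.701 + 308.344 = 805.702 mg/L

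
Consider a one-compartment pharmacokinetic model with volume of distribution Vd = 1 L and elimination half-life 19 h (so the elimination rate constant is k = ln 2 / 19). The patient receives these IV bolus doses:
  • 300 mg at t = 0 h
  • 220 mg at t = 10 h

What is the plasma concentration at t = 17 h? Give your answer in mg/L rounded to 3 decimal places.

331.772 mg/L

k = ln 2 / 19 = 0.03648 per h
Dose 1 (300 mg at t=0 h): 300·exp(−0.03648·17) = 161.354 mg/L
Dose 2 (220 mg at t=10 h): 220·exp(−0.03648·7) = 170.419 mg/L
C(17) = 161.354 + 170.419 = 331.772 mg/L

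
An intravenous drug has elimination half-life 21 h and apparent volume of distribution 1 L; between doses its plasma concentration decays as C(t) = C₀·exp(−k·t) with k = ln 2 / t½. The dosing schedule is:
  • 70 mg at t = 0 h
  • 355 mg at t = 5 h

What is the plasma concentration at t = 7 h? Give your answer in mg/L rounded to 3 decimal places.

387.881 mg/L

k = ln 2 / 21 = 0.03301 per h
Dose 1 (70 mg at t=0 h): 70·exp(−0.03301·7) = 55.559 mg/L
Dose 2 (355 mg at t=5 h): 355·exp(−0.03301·2) = 332.322 mg/L
C(7) = 55.559 + 332.322 = 387.881 mg/L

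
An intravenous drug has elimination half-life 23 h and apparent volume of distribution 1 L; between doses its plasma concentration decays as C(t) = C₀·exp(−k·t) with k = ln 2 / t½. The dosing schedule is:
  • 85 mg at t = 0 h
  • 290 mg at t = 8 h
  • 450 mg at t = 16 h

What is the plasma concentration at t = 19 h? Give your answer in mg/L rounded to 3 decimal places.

k = ln 2 / 23 = 0.03014 per h
Dose 1 (85 mg at t=0 h): 85·exp(−0.03014·19) = 47.945 mg/L
Dose 2 (290 mg at t=8 h): 290·exp(−0.03014·11) = 208.174 mg/L
Dose 3 (450 mg at t=16 h): 450·exp(−0.03014·3) = 411.100 mg/L
C(19) = 47.945 + 208.174 + 411.100 = 667.219 mg/L

667.219 mg/L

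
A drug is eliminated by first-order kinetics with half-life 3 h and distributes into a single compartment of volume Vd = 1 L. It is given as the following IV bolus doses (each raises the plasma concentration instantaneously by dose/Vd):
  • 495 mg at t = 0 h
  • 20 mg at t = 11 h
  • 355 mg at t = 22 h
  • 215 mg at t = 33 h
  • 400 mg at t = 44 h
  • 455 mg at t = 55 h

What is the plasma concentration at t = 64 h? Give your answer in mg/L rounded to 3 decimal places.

k = ln 2 / 3 = 0.23105 per h
Dose 1 (495 mg at t=0 h): 495·exp(−0.23105·64) = 0.000 mg/L
Dose 2 (20 mg at t=11 h): 20·exp(−0.23105·53) = 0.000 mg/L
Dose 3 (355 mg at t=22 h): 355·exp(−0.23105·42) = 0.022 mg/L
Dose 4 (215 mg at t=33 h): 215·exp(−0.23105·31) = 0.167 mg/L
Dose 5 (400 mg at t=44 h): 400·exp(−0.23105·20) = 3.937 mg/L
Dose 6 (455 mg at t=55 h): 455·exp(−0.23105·9) = 56.875 mg/L
C(64) = 0.000 + 0.000 + 0.022 + 0.167 + 3.937 + 56.875 = 61.001 mg/L

61.001 mg/L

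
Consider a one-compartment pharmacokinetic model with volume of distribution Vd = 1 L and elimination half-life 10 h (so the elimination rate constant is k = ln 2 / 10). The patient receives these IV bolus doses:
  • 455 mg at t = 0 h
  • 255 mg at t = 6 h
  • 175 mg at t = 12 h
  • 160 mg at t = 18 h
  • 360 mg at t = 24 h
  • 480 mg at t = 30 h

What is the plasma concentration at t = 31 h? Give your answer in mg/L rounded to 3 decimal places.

k = ln 2 / 10 = 0.06931 per h
Dose 1 (455 mg at t=0 h): 455·exp(−0.06931·31) = 53.066 mg/L
Dose 2 (255 mg at t=6 h): 255·exp(−0.06931·25) = 45.078 mg/L
Dose 3 (175 mg at t=12 h): 175·exp(−0.06931·19) = 46.890 mg/L
Dose 4 (160 mg at t=18 h): 160·exp(−0.06931·13) = 64.980 mg/L
Dose 5 (360 mg at t=24 h): 360·exp(−0.06931·7) = 221.606 mg/L
Dose 6 (480 mg at t=30 h): 480·exp(−0.06931·1) = 447.856 mg/L
C(31) = 53.066 + 45.078 + 46.890 + 64.980 + 221.606 + 447.856 = 879.476 mg/L

879.476 mg/L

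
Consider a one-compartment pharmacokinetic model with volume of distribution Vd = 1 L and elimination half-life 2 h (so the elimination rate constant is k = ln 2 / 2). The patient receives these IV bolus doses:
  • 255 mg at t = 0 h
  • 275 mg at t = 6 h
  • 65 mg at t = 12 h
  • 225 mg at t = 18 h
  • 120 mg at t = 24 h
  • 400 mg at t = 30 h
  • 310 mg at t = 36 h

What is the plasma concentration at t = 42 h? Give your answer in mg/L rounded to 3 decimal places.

k = ln 2 / 2 = 0.34657 per h
Dose 1 (255 mg at t=0 h): 255·exp(−0.34657·42) = 0.000 mg/L
Dose 2 (275 mg at t=6 h): 275·exp(−0.34657·36) = 0.001 mg/L
Dose 3 (65 mg at t=12 h): 65·exp(−0.34657·30) = 0.002 mg/L
Dose 4 (225 mg at t=18 h): 225·exp(−0.34657·24) = 0.055 mg/L
Dose 5 (120 mg at t=24 h): 120·exp(−0.34657·18) = 0.234 mg/L
Dose 6 (400 mg at t=30 h): 400·exp(−0.34657·12) = 6.250 mg/L
Dose 7 (310 mg at t=36 h): 310·exp(−0.34657·6) = 38.750 mg/L
C(42) = 0.000 + 0.001 + 0.002 + 0.055 + 0.234 + 6.250 + 38.750 = 45.292 mg/L

45.292 mg/L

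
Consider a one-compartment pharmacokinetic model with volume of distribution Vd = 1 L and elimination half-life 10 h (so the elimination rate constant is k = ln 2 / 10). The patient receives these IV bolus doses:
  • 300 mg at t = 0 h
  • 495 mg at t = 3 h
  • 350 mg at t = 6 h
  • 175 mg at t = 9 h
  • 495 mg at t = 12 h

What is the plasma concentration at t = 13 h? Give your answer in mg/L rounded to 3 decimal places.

1179.265 mg/L

k = ln 2 / 10 = 0.06931 per h
Dose 1 (300 mg at t=0 h): 300·exp(−0.06931·13) = 121.838 mg/L
Dose 2 (495 mg at t=3 h): 495·exp(−0.06931·10) = 247.500 mg/L
Dose 3 (350 mg at t=6 h): 350·exp(−0.06931·7) = 215.450 mg/L
Dose 4 (175 mg at t=9 h): 175·exp(−0.06931·4) = 132.625 mg/L
Dose 5 (495 mg at t=12 h): 495·exp(−0.06931·1) = 461.851 mg/L
C(13) = 121.838 + 247.500 + 215.450 + 132.625 + 461.851 = 1179.265 mg/L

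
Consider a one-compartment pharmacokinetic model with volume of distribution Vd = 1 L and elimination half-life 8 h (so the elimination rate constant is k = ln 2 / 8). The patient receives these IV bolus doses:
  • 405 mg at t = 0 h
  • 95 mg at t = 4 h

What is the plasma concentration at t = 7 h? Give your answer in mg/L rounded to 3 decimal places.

294.083 mg/L

k = ln 2 / 8 = 0.08664 per h
Dose 1 (405 mg at t=0 h): 405·exp(−0.08664·7) = 220.828 mg/L
Dose 2 (95 mg at t=4 h): 95·exp(−0.08664·3) = 73.255 mg/L
C(7) = 220.828 + 73.255 = 294.083 mg/L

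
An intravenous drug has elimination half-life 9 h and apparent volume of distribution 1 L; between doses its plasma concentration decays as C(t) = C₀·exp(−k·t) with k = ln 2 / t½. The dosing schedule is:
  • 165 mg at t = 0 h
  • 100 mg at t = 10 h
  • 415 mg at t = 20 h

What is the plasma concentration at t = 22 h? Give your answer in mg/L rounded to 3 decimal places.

425.755 mg/L

k = ln 2 / 9 = 0.07702 per h
Dose 1 (165 mg at t=0 h): 165·exp(−0.07702·22) = 30.313 mg/L
Dose 2 (100 mg at t=10 h): 100·exp(−0.07702·12) = 39.685 mg/L
Dose 3 (415 mg at t=20 h): 415·exp(−0.07702·2) = 355.756 mg/L
C(22) = 30.313 + 39.685 + 355.756 = 425.755 mg/L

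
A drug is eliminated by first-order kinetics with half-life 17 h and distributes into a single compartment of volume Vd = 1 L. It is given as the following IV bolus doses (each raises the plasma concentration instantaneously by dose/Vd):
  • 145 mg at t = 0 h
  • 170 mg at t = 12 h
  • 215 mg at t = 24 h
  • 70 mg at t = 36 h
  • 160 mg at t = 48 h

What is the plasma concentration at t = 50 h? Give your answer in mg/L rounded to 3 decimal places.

k = ln 2 / 17 = 0.04077 per h
Dose 1 (145 mg at t=0 h): 145·exp(−0.04077·50) = 18.879 mg/L
Dose 2 (170 mg at t=12 h): 170·exp(−0.04077·38) = 36.104 mg/L
Dose 3 (215 mg at t=24 h): 215·exp(−0.04077·26) = 74.480 mg/L
Dose 4 (70 mg at t=36 h): 70·exp(−0.04077·14) = 39.554 mg/L
Dose 5 (160 mg at t=48 h): 160·exp(−0.04077·2) = 147.470 mg/L
C(50) = 18.879 + 36.104 + 74.480 + 39.554 + 147.470 = 316.488 mg/L

316.488 mg/L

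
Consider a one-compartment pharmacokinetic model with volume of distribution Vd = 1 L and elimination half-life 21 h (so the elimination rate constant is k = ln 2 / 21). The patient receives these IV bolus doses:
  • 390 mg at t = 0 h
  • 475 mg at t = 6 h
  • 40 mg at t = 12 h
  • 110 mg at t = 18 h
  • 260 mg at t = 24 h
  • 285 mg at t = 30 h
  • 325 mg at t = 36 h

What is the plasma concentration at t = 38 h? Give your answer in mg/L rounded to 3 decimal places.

1037.141 mg/L

k = ln 2 / 21 = 0.03301 per h
Dose 1 (390 mg at t=0 h): 390·exp(−0.03301·38) = 111.261 mg/L
Dose 2 (475 mg at t=6 h): 475·exp(−0.03301·32) = 165.189 mg/L
Dose 3 (40 mg at t=12 h): 40·exp(−0.03301·26) = 16.957 mg/L
Dose 4 (110 mg at t=18 h): 110·exp(−0.03301·20) = 56.846 mg/L
Dose 5 (260 mg at t=24 h): 260·exp(−0.03301·14) = 163.790 mg/L
Dose 6 (285 mg at t=30 h): 285·exp(−0.03301·8) = 218.860 mg/L
Dose 7 (325 mg at t=36 h): 325·exp(−0.03301·2) = 304.238 mg/L
C(38) = 111.261 + 165.189 + 16.957 + 56.846 + 163.790 + 218.860 + 304.238 = 1037.141 mg/L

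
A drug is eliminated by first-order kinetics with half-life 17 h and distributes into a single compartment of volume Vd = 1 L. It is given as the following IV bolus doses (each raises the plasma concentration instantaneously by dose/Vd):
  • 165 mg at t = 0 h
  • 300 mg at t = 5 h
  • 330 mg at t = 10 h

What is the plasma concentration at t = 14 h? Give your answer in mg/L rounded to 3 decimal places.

581.425 mg/L

k = ln 2 / 17 = 0.04077 per h
Dose 1 (165 mg at t=0 h): 165·exp(−0.04077·14) = 93.235 mg/L
Dose 2 (300 mg at t=5 h): 300·exp(−0.04077·9) = 207.851 mg/L
Dose 3 (330 mg at t=10 h): 330·exp(−0.04077·4) = 280.339 mg/L
C(14) = 93.235 + 207.851 + 280.339 = 581.425 mg/L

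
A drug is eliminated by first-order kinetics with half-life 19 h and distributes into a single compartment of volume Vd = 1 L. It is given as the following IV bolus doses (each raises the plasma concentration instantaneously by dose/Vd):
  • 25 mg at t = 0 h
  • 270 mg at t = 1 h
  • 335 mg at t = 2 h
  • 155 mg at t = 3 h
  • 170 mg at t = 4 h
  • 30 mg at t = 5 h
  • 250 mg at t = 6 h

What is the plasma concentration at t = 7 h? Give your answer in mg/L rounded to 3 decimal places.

1070.693 mg/L

k = ln 2 / 19 = 0.03648 per h
Dose 1 (25 mg at t=0 h): 25·exp(−0.03648·7) = 19.366 mg/L
Dose 2 (270 mg at t=1 h): 270·exp(−0.03648·6) = 216.921 mg/L
Dose 3 (335 mg at t=2 h): 335·exp(−0.03648·5) = 279.143 mg/L
Dose 4 (155 mg at t=3 h): 155·exp(−0.03648·4) = 133.954 mg/L
Dose 5 (170 mg at t=4 h): 170·exp(−0.03648·3) = 152.376 mg/L
Dose 6 (30 mg at t=5 h): 30·exp(−0.03648·2) = 27.889 mg/L
Dose 7 (250 mg at t=6 h): 250·exp(−0.03648·1) = 241.044 mg/L
C(7) = 19.366 + 216.921 + 279.143 + 133.954 + 152.376 + 27.889 + 241.044 = 1070.693 mg/L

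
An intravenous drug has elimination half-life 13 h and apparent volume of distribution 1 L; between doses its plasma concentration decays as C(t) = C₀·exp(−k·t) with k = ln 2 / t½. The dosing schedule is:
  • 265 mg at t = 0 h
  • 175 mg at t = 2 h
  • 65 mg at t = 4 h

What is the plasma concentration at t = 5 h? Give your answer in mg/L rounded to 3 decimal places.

k = ln 2 / 13 = 0.05332 per h
Dose 1 (265 mg at t=0 h): 265·exp(−0.05332·5) = 202.986 mg/L
Dose 2 (175 mg at t=2 h): 175·exp(−0.05332·3) = 149.132 mg/L
Dose 3 (65 mg at t=4 h): 65·exp(−0.05332·1) = 61.625 mg/L
C(5) = 202.986 + 149.132 + 61.625 = 413.742 mg/L

413.742 mg/L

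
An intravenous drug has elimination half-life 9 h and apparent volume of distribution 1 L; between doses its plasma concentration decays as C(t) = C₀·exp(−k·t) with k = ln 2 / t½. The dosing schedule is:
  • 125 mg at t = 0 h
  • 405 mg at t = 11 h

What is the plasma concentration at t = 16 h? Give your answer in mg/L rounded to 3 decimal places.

312.014 mg/L

k = ln 2 / 9 = 0.07702 per h
Dose 1 (125 mg at t=0 h): 125·exp(−0.07702·16) = 36.454 mg/L
Dose 2 (405 mg at t=11 h): 405·exp(−0.07702·5) = 275.560 mg/L
C(16) = 36.454 + 275.560 = 312.014 mg/L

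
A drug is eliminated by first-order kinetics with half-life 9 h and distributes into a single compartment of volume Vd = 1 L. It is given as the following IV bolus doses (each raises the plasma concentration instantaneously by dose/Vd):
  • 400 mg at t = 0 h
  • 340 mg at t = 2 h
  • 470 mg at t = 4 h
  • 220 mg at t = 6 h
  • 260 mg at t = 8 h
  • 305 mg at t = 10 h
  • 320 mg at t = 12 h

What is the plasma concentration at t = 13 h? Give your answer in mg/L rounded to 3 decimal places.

1371.284 mg/L

k = ln 2 / 9 = 0.07702 per h
Dose 1 (400 mg at t=0 h): 400·exp(−0.07702·13) = 146.973 mg/L
Dose 2 (340 mg at t=2 h): 340·exp(−0.07702·11) = 145.731 mg/L
Dose 3 (470 mg at t=4 h): 470·exp(−0.07702·9) = 235.000 mg/L
Dose 4 (220 mg at t=6 h): 220·exp(−0.07702·7) = 128.318 mg/L
Dose 5 (260 mg at t=8 h): 260·exp(−0.07702·5) = 176.903 mg/L
Dose 6 (305 mg at t=10 h): 305·exp(−0.07702·3) = 242.079 mg/L
Dose 7 (320 mg at t=12 h): 320·exp(−0.07702·1) = 296.280 mg/L
C(13) = 146.973 + 145.731 + 235.000 + 128.318 + 176.903 + 242.079 + 296.280 = 1371.284 mg/L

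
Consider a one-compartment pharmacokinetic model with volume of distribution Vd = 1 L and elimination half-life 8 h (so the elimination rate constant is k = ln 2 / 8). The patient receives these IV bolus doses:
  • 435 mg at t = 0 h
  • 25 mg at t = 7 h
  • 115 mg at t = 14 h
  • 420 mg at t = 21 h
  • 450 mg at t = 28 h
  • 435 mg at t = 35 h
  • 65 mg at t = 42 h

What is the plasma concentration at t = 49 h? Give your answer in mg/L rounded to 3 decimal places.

287.270 mg/L

k = ln 2 / 8 = 0.08664 per h
Dose 1 (435 mg at t=0 h): 435·exp(−0.08664·49) = 6.233 mg/L
Dose 2 (25 mg at t=7 h): 25·exp(−0.08664·42) = 0.657 mg/L
Dose 3 (115 mg at t=14 h): 115·exp(−0.08664·35) = 5.542 mg/L
Dose 4 (420 mg at t=21 h): 420·exp(−0.08664·28) = 37.123 mg/L
Dose 5 (450 mg at t=28 h): 450·exp(−0.08664·21) = 72.947 mg/L
Dose 6 (435 mg at t=35 h): 435·exp(−0.08664·14) = 129.326 mg/L
Dose 7 (65 mg at t=42 h): 65·exp(−0.08664·7) = 35.442 mg/L
C(49) = 6.233 + 0.657 + 5.542 + 37.123 + 72.947 + 129.326 + 35.442 = 287.270 mg/L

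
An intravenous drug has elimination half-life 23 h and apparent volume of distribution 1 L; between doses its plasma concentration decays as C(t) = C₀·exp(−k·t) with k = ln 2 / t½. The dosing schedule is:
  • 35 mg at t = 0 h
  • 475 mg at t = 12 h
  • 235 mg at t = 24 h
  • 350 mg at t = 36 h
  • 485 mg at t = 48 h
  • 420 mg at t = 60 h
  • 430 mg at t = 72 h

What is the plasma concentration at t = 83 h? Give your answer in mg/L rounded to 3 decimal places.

870.961 mg/L

k = ln 2 / 23 = 0.03014 per h
Dose 1 (35 mg at t=0 h): 35·exp(−0.03014·83) = 2.869 mg/L
Dose 2 (475 mg at t=12 h): 475·exp(−0.03014·71) = 55.902 mg/L
Dose 3 (235 mg at t=24 h): 235·exp(−0.03014·59) = 39.706 mg/L
Dose 4 (350 mg at t=36 h): 350·exp(−0.03014·47) = 84.902 mg/L
Dose 5 (485 mg at t=48 h): 485·exp(−0.03014·35) = 168.909 mg/L
Dose 6 (420 mg at t=60 h): 420·exp(−0.03014·23) = 210.000 mg/L
Dose 7 (430 mg at t=72 h): 430·exp(−0.03014·11) = 308.672 mg/L
C(83) = 2.869 + 55.902 + 39.706 + 84.902 + 168.909 + 210.000 + 308.672 = 870.961 mg/L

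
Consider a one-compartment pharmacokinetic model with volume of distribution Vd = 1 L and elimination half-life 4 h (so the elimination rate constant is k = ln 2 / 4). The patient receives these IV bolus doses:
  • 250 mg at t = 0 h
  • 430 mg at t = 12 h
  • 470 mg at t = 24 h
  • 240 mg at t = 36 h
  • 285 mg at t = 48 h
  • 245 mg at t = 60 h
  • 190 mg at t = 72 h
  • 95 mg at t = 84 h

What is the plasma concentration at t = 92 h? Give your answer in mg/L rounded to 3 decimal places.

k = ln 2 / 4 = 0.17329 per h
Dose 1 (250 mg at t=0 h): 250·exp(−0.17329·92) = 0.000 mg/L
Dose 2 (430 mg at t=12 h): 430·exp(−0.17329·80) = 0.000 mg/L
Dose 3 (470 mg at t=24 h): 470·exp(−0.17329·68) = 0.004 mg/L
Dose 4 (240 mg at t=36 h): 240·exp(−0.17329·56) = 0.015 mg/L
Dose 5 (285 mg at t=48 h): 285·exp(−0.17329·44) = 0.139 mg/L
Dose 6 (245 mg at t=60 h): 245·exp(−0.17329·32) = 0.957 mg/L
Dose 7 (190 mg at t=72 h): 190·exp(−0.17329·20) = 5.938 mg/L
Dose 8 (95 mg at t=84 h): 95·exp(−0.17329·8) = 23.750 mg/L
C(92) = 0.000 + 0.000 + 0.004 + 0.015 + 0.139 + 0.957 + 5.938 + 23.750 = 30.802 mg/L

30.802 mg/L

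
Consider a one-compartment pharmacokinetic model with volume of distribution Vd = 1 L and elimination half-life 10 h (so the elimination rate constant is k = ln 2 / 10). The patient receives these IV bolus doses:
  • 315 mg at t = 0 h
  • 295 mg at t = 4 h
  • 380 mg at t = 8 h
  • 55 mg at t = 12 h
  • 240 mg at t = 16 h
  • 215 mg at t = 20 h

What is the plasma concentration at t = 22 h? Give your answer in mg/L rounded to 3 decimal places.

k = ln 2 / 10 = 0.06931 per h
Dose 1 (315 mg at t=0 h): 315·exp(−0.06931·22) = 68.556 mg/L
Dose 2 (295 mg at t=4 h): 295·exp(−0.06931·18) = 84.717 mg/L
Dose 3 (380 mg at t=8 h): 380·exp(−0.06931·14) = 143.993 mg/L
Dose 4 (55 mg at t=12 h): 55·exp(−0.06931·10) = 27.500 mg/L
Dose 5 (240 mg at t=16 h): 240·exp(−0.06931·6) = 158.341 mg/L
Dose 6 (215 mg at t=20 h): 215·exp(−0.06931·2) = 187.168 mg/L
C(22) = 68.556 + 84.717 + 143.993 + 27.500 + 158.341 + 187.168 = 670.275 mg/L

670.275 mg/L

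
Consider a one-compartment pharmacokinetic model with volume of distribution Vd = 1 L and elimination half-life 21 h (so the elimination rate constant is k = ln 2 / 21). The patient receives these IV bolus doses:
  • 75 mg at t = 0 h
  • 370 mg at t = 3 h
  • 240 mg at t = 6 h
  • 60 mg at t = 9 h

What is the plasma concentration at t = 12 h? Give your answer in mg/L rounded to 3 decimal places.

k = ln 2 / 21 = 0.03301 per h
Dose 1 (75 mg at t=0 h): 75·exp(−0.03301·12) = 50.471 mg/L
Dose 2 (370 mg at t=3 h): 370·exp(−0.03301·9) = 274.909 mg/L
Dose 3 (240 mg at t=6 h): 240·exp(−0.03301·6) = 196.880 mg/L
Dose 4 (60 mg at t=9 h): 60·exp(−0.03301·3) = 54.343 mg/L
C(12) = 50.471 + 274.909 + 196.880 + 54.343 = 576.604 mg/L

576.604 mg/L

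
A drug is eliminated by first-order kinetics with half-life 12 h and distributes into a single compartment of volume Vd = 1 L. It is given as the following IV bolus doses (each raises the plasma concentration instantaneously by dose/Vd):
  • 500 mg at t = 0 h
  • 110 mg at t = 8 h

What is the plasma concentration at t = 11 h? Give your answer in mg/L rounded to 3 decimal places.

357.364 mg/L

k = ln 2 / 12 = 0.05776 per h
Dose 1 (500 mg at t=0 h): 500·exp(−0.05776·11) = 264.866 mg/L
Dose 2 (110 mg at t=8 h): 110·exp(−0.05776·3) = 92.499 mg/L
C(11) = 264.866 + 92.499 = 357.364 mg/L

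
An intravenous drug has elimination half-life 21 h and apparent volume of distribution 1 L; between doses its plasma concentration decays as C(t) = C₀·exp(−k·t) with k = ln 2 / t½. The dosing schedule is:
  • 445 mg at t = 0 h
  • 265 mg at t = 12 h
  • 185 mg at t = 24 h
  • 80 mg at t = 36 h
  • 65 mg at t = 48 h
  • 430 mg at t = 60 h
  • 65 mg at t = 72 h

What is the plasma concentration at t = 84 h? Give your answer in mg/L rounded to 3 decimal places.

352.644 mg/L

k = ln 2 / 21 = 0.03301 per h
Dose 1 (445 mg at t=0 h): 445·exp(−0.03301·84) = 27.812 mg/L
Dose 2 (265 mg at t=12 h): 265·exp(−0.03301·72) = 24.612 mg/L
Dose 3 (185 mg at t=24 h): 185·exp(−0.03301·60) = 25.532 mg/L
Dose 4 (80 mg at t=36 h): 80·exp(−0.03301·48) = 16.407 mg/L
Dose 5 (65 mg at t=48 h): 65·exp(−0.03301·36) = 19.809 mg/L
Dose 6 (430 mg at t=60 h): 430·exp(−0.03301·24) = 194.731 mg/L
Dose 7 (65 mg at t=72 h): 65·exp(−0.03301·12) = 43.742 mg/L
C(84) = 27.812 + 24.612 + 25.532 + 16.407 + 19.809 + 194.731 + 43.742 = 352.644 mg/L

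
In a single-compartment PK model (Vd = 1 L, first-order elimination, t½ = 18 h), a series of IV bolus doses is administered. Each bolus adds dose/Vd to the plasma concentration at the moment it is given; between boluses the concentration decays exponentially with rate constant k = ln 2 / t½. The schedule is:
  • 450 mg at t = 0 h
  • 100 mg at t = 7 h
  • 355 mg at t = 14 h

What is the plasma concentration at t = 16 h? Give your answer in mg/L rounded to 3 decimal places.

642.410 mg/L

k = ln 2 / 18 = 0.03851 per h
Dose 1 (450 mg at t=0 h): 450·exp(−0.03851·16) = 243.013 mg/L
Dose 2 (100 mg at t=7 h): 100·exp(−0.03851·9) = 70.711 mg/L
Dose 3 (355 mg at t=14 h): 355·exp(−0.03851·2) = 328.686 mg/L
C(16) = 243.013 + 70.711 + 328.686 = 642.410 mg/L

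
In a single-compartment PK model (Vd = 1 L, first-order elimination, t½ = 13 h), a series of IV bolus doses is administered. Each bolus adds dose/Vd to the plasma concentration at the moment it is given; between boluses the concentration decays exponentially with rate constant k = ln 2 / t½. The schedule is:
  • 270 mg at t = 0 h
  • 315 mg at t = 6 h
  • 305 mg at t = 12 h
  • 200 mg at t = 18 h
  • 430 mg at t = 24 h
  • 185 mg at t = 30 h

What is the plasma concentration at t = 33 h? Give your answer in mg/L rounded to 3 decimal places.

k = ln 2 / 13 = 0.05332 per h
Dose 1 (270 mg at t=0 h): 270·exp(−0.05332·33) = 46.474 mg/L
Dose 2 (315 mg at t=6 h): 315·exp(−0.05332·27) = 74.661 mg/L
Dose 3 (305 mg at t=12 h): 305·exp(−0.05332·21) = 99.545 mg/L
Dose 4 (200 mg at t=18 h): 200·exp(−0.05332·15) = 89.885 mg/L
Dose 5 (430 mg at t=24 h): 430·exp(−0.05332·9) = 266.111 mg/L
Dose 6 (185 mg at t=30 h): 185·exp(−0.05332·3) = 157.653 mg/L
C(33) = 46.474 + 74.661 + 99.545 + 89.885 + 266.111 + 157.653 = 734.330 mg/L

734.330 mg/L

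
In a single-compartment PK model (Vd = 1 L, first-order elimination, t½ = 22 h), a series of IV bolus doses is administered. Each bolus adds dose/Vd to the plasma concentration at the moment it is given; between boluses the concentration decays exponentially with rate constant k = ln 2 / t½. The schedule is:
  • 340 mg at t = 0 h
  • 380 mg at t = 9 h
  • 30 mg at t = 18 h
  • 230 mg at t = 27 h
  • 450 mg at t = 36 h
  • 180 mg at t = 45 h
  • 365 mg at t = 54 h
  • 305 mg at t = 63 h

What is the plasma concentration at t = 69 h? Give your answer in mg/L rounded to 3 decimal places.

k = ln 2 / 22 = 0.03151 per h
Dose 1 (340 mg at t=0 h): 340·exp(−0.03151·69) = 38.667 mg/L
Dose 2 (380 mg at t=9 h): 380·exp(−0.03151·60) = 57.384 mg/L
Dose 3 (30 mg at t=18 h): 30·exp(−0.03151·51) = 6.016 mg/L
Dose 4 (230 mg at t=27 h): 230·exp(−0.03151·42) = 61.240 mg/L
Dose 5 (450 mg at t=36 h): 450·exp(−0.03151·33) = 159.099 mg/L
Dose 6 (180 mg at t=45 h): 180·exp(−0.03151·24) = 84.504 mg/L
Dose 7 (365 mg at t=54 h): 365·exp(−0.03151·15) = 227.533 mg/L
Dose 8 (305 mg at t=63 h): 305·exp(−0.03151·6) = 252.465 mg/L
C(69) = 38.667 + 57.384 + 6.016 + 61.240 + 159.099 + 84.504 + 227.533 + 252.465 = 886.908 mg/L

886.908 mg/L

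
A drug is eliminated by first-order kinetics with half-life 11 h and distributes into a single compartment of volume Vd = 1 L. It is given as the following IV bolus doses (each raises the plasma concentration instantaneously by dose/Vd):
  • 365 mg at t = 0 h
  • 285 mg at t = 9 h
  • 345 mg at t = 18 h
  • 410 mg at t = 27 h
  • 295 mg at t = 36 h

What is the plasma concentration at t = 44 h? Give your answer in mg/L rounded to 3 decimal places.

439.907 mg/L

k = ln 2 / 11 = 0.06301 per h
Dose 1 (365 mg at t=0 h): 365·exp(−0.06301·44) = 22.812 mg/L
Dose 2 (285 mg at t=9 h): 285·exp(−0.06301·35) = 31.407 mg/L
Dose 3 (345 mg at t=18 h): 345·exp(−0.06301·26) = 67.034 mg/L
Dose 4 (410 mg at t=27 h): 410·exp(−0.06301·17) = 140.461 mg/L
Dose 5 (295 mg at t=36 h): 295·exp(−0.06301·8) = 178.193 mg/L
C(44) = 22.812 + 31.407 + 67.034 + 140.461 + 178.193 = 439.907 mg/L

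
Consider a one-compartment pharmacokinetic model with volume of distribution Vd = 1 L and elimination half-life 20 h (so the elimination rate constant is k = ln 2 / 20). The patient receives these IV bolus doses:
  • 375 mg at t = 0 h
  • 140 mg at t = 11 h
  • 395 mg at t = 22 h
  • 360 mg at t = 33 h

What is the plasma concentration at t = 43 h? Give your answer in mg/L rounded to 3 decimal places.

576.006 mg/L

k = ln 2 / 20 = 0.03466 per h
Dose 1 (375 mg at t=0 h): 375·exp(−0.03466·43) = 84.492 mg/L
Dose 2 (140 mg at t=11 h): 140·exp(−0.03466·32) = 46.183 mg/L
Dose 3 (395 mg at t=22 h): 395·exp(−0.03466·21) = 190.772 mg/L
Dose 4 (360 mg at t=33 h): 360·exp(−0.03466·10) = 254.558 mg/L
C(43) = 84.492 + 46.183 + 190.772 + 254.558 = 576.006 mg/L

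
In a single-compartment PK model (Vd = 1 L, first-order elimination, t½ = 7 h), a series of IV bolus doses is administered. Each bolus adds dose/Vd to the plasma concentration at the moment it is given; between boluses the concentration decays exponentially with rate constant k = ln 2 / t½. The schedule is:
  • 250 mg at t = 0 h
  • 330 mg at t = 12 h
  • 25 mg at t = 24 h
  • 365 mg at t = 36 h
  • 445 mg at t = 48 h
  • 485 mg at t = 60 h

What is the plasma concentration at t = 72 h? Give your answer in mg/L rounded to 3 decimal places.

200.749 mg/L

k = ln 2 / 7 = 0.09902 per h
Dose 1 (250 mg at t=0 h): 250·exp(−0.09902·72) = 0.200 mg/L
Dose 2 (330 mg at t=12 h): 330·exp(−0.09902·60) = 0.867 mg/L
Dose 3 (25 mg at t=24 h): 25·exp(−0.09902·48) = 0.216 mg/L
Dose 4 (365 mg at t=36 h): 365·exp(−0.09902·36) = 10.331 mg/L
Dose 5 (445 mg at t=48 h): 445·exp(−0.09902·24) = 41.329 mg/L
Dose 6 (485 mg at t=60 h): 485·exp(−0.09902·12) = 147.805 mg/L
C(72) = 0.200 + 0.867 + 0.216 + 10.331 + 41.329 + 147.805 = 200.749 mg/L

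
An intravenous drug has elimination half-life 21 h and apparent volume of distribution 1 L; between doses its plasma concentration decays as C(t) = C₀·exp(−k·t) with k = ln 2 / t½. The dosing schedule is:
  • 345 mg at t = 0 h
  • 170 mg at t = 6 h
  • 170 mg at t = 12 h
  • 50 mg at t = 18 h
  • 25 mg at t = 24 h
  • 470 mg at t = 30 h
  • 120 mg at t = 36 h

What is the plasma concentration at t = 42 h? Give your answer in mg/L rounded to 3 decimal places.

k = ln 2 / 21 = 0.03301 per h
Dose 1 (345 mg at t=0 h): 345·exp(−0.03301·42) = 86.250 mg/L
Dose 2 (170 mg at t=6 h): 170·exp(−0.03301·36) = 51.808 mg/L
Dose 3 (170 mg at t=12 h): 170·exp(−0.03301·30) = 63.155 mg/L
Dose 4 (50 mg at t=18 h): 50·exp(−0.03301·24) = 22.643 mg/L
Dose 5 (25 mg at t=24 h): 25·exp(−0.03301·18) = 13.801 mg/L
Dose 6 (470 mg at t=30 h): 470·exp(−0.03301·12) = 316.287 mg/L
Dose 7 (120 mg at t=36 h): 120·exp(−0.03301·6) = 98.440 mg/L
C(42) = 86.250 + 51.808 + 63.155 + 22.643 + 13.801 + 316.287 + 98.440 = 652.384 mg/L

652.384 mg/L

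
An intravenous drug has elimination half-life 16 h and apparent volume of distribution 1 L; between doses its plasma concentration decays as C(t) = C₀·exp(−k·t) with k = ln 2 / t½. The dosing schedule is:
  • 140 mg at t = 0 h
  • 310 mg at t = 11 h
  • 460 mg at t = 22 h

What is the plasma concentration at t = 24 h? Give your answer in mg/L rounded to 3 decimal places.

647.832 mg/L

k = ln 2 / 16 = 0.04332 per h
Dose 1 (140 mg at t=0 h): 140·exp(−0.04332·24) = 49.497 mg/L
Dose 2 (310 mg at t=11 h): 310·exp(−0.04332·13) = 176.512 mg/L
Dose 3 (460 mg at t=22 h): 460·exp(−0.04332·2) = 421.822 mg/L
C(24) = 49.497 + 176.512 + 421.822 = 647.832 mg/L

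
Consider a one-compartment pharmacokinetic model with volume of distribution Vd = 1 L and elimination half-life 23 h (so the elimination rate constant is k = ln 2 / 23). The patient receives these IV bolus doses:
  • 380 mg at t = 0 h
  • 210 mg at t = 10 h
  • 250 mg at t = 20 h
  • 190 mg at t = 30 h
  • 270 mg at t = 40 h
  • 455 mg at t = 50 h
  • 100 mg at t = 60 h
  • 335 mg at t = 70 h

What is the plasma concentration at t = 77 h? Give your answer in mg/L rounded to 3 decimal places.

k = ln 2 / 23 = 0.03014 per h
Dose 1 (380 mg at t=0 h): 380·exp(−0.03014·77) = 37.324 mg/L
Dose 2 (210 mg at t=10 h): 210·exp(−0.03014·67) = 27.881 mg/L
Dose 3 (250 mg at t=20 h): 250·exp(−0.03014·57) = 44.865 mg/L
Dose 4 (190 mg at t=30 h): 190·exp(−0.03014·47) = 46.090 mg/L
Dose 5 (270 mg at t=40 h): 270·exp(−0.03014·37) = 88.532 mg/L
Dose 6 (455 mg at t=50 h): 455·exp(−0.03014·27) = 201.664 mg/L
Dose 7 (100 mg at t=60 h): 100·exp(−0.03014·17) = 59.910 mg/L
Dose 8 (335 mg at t=70 h): 335·exp(−0.03014·7) = 271.286 mg/L
C(77) = 37.324 + 27.881 + 44.865 + 46.090 + 88.532 + 201.664 + 59.910 + 271.286 = 777.551 mg/L

777.551 mg/L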